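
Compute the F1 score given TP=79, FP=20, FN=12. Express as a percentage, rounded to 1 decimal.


Precision = TP / (TP + FP) = 79 / 99 = 0.798
Recall = TP / (TP + FN) = 79 / 91 = 0.8681
F1 = 2 * P * R / (P + R)
= 2 * 0.798 * 0.8681 / (0.798 + 0.8681)
= 1.3855 / 1.6661
= 0.8316
As percentage: 83.2%

83.2


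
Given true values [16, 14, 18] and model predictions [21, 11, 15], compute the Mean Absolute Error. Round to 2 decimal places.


Absolute errors: [5, 3, 3]
Sum of absolute errors = 11
MAE = 11 / 3 = 3.67

3.67


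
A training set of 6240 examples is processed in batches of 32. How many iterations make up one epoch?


Iterations per epoch = dataset_size / batch_size
= 6240 / 32
= 195

195


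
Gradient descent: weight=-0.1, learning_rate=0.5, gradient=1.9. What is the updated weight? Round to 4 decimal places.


w_new = w_old - lr * gradient
= -0.1 - 0.5 * 1.9
= -0.1 - (0.95)
= -1.0500

-1.0500


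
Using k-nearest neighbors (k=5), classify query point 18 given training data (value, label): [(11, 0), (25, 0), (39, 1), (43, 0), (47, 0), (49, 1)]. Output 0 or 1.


Distances from query 18:
Point 11 (class 0): distance = 7
Point 25 (class 0): distance = 7
Point 39 (class 1): distance = 21
Point 43 (class 0): distance = 25
Point 47 (class 0): distance = 29
K=5 nearest neighbors: classes = [0, 0, 1, 0, 0]
Votes for class 1: 1 / 5
Majority vote => class 0

0


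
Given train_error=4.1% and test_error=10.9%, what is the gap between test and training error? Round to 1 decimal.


Generalization gap = test_error - train_error
= 10.9 - 4.1
= 6.8%
A moderate gap.

6.8


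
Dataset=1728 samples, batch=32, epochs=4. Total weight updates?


Iterations per epoch = 1728 / 32 = 54
Total updates = iterations_per_epoch * epochs
= 54 * 4
= 216

216


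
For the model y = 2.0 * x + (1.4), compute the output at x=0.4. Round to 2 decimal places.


y = 2.0 * 0.4 + (1.4)
= 0.8 + (1.4)
= 2.20

2.20


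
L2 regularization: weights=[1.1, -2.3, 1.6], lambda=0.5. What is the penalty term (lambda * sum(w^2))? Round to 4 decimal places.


Squaring each weight:
1.1^2 = 1.21
(-2.3)^2 = 5.29
1.6^2 = 2.56
Sum of squares = 9.06
Penalty = 0.5 * 9.06 = 4.5300

4.5300


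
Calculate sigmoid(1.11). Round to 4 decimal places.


sigmoid(z) = 1 / (1 + exp(-z))
exp(-(1.11)) = exp(-1.11) = 0.3296
1 + 0.3296 = 1.3296
1 / 1.3296 = 0.7521

0.7521


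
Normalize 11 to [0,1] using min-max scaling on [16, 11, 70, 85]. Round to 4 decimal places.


Min = 11, Max = 85
Range = 85 - 11 = 74
Scaled = (x - min) / (max - min)
= (11 - 11) / 74
= 0 / 74
= 0.0000

0.0000


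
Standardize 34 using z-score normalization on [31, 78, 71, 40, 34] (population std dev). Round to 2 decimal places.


Mean = (31 + 78 + 71 + 40 + 34) / 5 = 50.8
Variance = sum((x_i - mean)^2) / n = 387.76
Std = sqrt(387.76) = 19.6916
Z = (x - mean) / std
= (34 - 50.8) / 19.6916
= -16.8 / 19.6916
= -0.85

-0.85


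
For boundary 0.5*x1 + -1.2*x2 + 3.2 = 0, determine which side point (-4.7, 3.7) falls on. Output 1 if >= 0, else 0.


Compute 0.5 * -4.7 + -1.2 * 3.7 + 3.2
= -2.35 + -4.44 + 3.2
= -3.59
Since -3.59 < 0, the point is on the negative side.

0


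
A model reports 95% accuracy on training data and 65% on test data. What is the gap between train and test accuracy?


Gap = train_accuracy - test_accuracy
= 95 - 65
= 30%
This large gap strongly indicates overfitting.

30


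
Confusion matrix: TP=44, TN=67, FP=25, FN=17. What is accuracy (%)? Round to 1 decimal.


Accuracy = (TP + TN) / (TP + TN + FP + FN) * 100
= (44 + 67) / (44 + 67 + 25 + 17)
= 111 / 153
= 0.7255
= 72.5%

72.5


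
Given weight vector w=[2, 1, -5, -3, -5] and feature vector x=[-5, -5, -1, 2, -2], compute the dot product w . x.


Element-wise products:
2 * -5 = -10
1 * -5 = -5
-5 * -1 = 5
-3 * 2 = -6
-5 * -2 = 10
Sum = -10 + -5 + 5 + -6 + 10
= -6

-6


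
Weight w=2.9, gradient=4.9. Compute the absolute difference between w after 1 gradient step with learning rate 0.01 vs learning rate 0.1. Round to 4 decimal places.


With lr=0.01: w_new = 2.9 - 0.01 * 4.9 = 2.851
With lr=0.1: w_new = 2.9 - 0.1 * 4.9 = 2.41
Absolute difference = |2.851 - 2.41|
= 0.4410

0.4410


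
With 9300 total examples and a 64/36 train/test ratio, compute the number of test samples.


Train samples = 9300 * 64% = 5952
Test samples = 9300 - 5952
= 3348

3348


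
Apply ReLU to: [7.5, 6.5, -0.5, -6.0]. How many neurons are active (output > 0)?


ReLU(x) = max(0, x) for each element:
ReLU(7.5) = 7.5
ReLU(6.5) = 6.5
ReLU(-0.5) = 0
ReLU(-6.0) = 0
Active neurons (>0): 2

2


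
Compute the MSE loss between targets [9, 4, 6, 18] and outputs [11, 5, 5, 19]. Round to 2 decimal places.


Differences: [-2, -1, 1, -1]
Squared errors: [4, 1, 1, 1]
Sum of squared errors = 7
MSE = 7 / 4 = 1.75

1.75


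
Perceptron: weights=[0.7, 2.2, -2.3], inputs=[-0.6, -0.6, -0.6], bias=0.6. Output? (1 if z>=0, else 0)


z = w . x + b
= 0.7*-0.6 + 2.2*-0.6 + -2.3*-0.6 + 0.6
= -0.42 + -1.32 + 1.38 + 0.6
= -0.36 + 0.6
= 0.24
Since z = 0.24 >= 0, output = 1

1


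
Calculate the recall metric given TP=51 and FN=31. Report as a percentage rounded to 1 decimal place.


Recall = TP / (TP + FN) * 100
= 51 / (51 + 31)
= 51 / 82
= 0.622
= 62.2%

62.2


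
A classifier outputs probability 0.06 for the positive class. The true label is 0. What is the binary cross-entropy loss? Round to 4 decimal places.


For y=0: Loss = -log(1-p)
= -log(1 - 0.06)
= -log(0.94)
= -(-0.0619)
= 0.0619

0.0619


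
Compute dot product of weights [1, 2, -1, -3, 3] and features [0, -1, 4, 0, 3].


Element-wise products:
1 * 0 = 0
2 * -1 = -2
-1 * 4 = -4
-3 * 0 = 0
3 * 3 = 9
Sum = 0 + -2 + -4 + 0 + 9
= 3

3


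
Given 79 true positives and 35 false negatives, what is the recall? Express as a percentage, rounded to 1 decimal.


Recall = TP / (TP + FN) * 100
= 79 / (79 + 35)
= 79 / 114
= 0.693
= 69.3%

69.3


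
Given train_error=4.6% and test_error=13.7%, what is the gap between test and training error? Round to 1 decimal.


Generalization gap = test_error - train_error
= 13.7 - 4.6
= 9.1%
A moderate gap.

9.1


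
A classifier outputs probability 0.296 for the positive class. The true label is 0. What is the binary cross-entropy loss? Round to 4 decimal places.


For y=0: Loss = -log(1-p)
= -log(1 - 0.296)
= -log(0.704)
= -(-0.351)
= 0.3510

0.3510


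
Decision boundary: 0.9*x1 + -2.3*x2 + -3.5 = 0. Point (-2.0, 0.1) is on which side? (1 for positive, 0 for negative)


Compute 0.9 * -2.0 + -2.3 * 0.1 + -3.5
= -1.8 + -0.23 + -3.5
= -5.53
Since -5.53 < 0, the point is on the negative side.

0


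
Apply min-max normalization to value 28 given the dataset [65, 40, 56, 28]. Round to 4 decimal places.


Min = 28, Max = 65
Range = 65 - 28 = 37
Scaled = (x - min) / (max - min)
= (28 - 28) / 37
= 0 / 37
= 0.0000

0.0000


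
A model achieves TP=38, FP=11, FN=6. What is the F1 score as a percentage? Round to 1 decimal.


Precision = TP / (TP + FP) = 38 / 49 = 0.7755
Recall = TP / (TP + FN) = 38 / 44 = 0.8636
F1 = 2 * P * R / (P + R)
= 2 * 0.7755 * 0.8636 / (0.7755 + 0.8636)
= 1.3395 / 1.6391
= 0.8172
As percentage: 81.7%

81.7


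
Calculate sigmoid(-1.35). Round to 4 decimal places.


sigmoid(z) = 1 / (1 + exp(-z))
exp(-(-1.35)) = exp(1.35) = 3.8574
1 + 3.8574 = 4.8574
1 / 4.8574 = 0.2059

0.2059


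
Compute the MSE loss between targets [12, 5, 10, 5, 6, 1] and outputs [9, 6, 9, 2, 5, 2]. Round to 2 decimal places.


Differences: [3, -1, 1, 3, 1, -1]
Squared errors: [9, 1, 1, 9, 1, 1]
Sum of squared errors = 22
MSE = 22 / 6 = 3.67

3.67


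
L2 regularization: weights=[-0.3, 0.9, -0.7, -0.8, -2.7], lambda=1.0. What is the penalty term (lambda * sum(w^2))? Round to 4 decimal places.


Squaring each weight:
(-0.3)^2 = 0.09
0.9^2 = 0.81
(-0.7)^2 = 0.49
(-0.8)^2 = 0.64
(-2.7)^2 = 7.29
Sum of squares = 9.32
Penalty = 1.0 * 9.32 = 9.3200

9.3200


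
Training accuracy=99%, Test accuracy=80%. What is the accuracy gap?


Gap = train_accuracy - test_accuracy
= 99 - 80
= 19%
This gap suggests the model is overfitting.

19


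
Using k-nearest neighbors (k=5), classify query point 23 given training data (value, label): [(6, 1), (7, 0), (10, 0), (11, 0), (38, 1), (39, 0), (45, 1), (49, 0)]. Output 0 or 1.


Distances from query 23:
Point 11 (class 0): distance = 12
Point 10 (class 0): distance = 13
Point 38 (class 1): distance = 15
Point 7 (class 0): distance = 16
Point 39 (class 0): distance = 16
K=5 nearest neighbors: classes = [0, 0, 1, 0, 0]
Votes for class 1: 1 / 5
Majority vote => class 0

0


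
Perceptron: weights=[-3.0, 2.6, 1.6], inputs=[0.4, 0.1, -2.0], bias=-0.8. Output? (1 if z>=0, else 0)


z = w . x + b
= -3.0*0.4 + 2.6*0.1 + 1.6*-2.0 + -0.8
= -1.2 + 0.26 + -3.2 + -0.8
= -4.14 + -0.8
= -4.94
Since z = -4.94 < 0, output = 0

0


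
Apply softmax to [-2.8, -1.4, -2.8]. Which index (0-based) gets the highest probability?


Softmax is a monotonic transformation, so it preserves the argmax.
We need to find the index of the maximum logit.
Index 0: -2.8
Index 1: -1.4
Index 2: -2.8
Maximum logit = -1.4 at index 1

1


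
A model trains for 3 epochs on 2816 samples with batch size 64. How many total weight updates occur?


Iterations per epoch = 2816 / 64 = 44
Total updates = iterations_per_epoch * epochs
= 44 * 3
= 132

132


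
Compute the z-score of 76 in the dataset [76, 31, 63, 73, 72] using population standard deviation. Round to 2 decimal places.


Mean = (76 + 31 + 63 + 73 + 72) / 5 = 63.0
Variance = sum((x_i - mean)^2) / n = 274.8
Std = sqrt(274.8) = 16.5771
Z = (x - mean) / std
= (76 - 63.0) / 16.5771
= 13.0 / 16.5771
= 0.78

0.78


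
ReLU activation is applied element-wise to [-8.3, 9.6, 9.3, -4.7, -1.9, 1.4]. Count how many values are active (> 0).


ReLU(x) = max(0, x) for each element:
ReLU(-8.3) = 0
ReLU(9.6) = 9.6
ReLU(9.3) = 9.3
ReLU(-4.7) = 0
ReLU(-1.9) = 0
ReLU(1.4) = 1.4
Active neurons (>0): 3

3


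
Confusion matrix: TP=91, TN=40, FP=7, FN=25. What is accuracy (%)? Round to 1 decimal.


Accuracy = (TP + TN) / (TP + TN + FP + FN) * 100
= (91 + 40) / (91 + 40 + 7 + 25)
= 131 / 163
= 0.8037
= 80.4%

80.4


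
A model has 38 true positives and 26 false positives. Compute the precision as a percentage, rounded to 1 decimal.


Precision = TP / (TP + FP) * 100
= 38 / (38 + 26)
= 38 / 64
= 0.5938
= 59.4%

59.4


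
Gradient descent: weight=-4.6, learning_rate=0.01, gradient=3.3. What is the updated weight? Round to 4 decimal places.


w_new = w_old - lr * gradient
= -4.6 - 0.01 * 3.3
= -4.6 - (0.033)
= -4.6330

-4.6330


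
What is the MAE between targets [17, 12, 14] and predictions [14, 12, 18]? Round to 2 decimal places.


Absolute errors: [3, 0, 4]
Sum of absolute errors = 7
MAE = 7 / 3 = 2.33

2.33


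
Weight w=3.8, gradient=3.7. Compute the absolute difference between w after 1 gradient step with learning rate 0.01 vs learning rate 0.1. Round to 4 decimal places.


With lr=0.01: w_new = 3.8 - 0.01 * 3.7 = 3.763
With lr=0.1: w_new = 3.8 - 0.1 * 3.7 = 3.43
Absolute difference = |3.763 - 3.43|
= 0.3330

0.3330


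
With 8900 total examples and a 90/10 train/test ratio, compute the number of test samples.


Train samples = 8900 * 90% = 8010
Test samples = 8900 - 8010
= 890

890


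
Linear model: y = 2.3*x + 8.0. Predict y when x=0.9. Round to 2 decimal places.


y = 2.3 * 0.9 + (8.0)
= 2.07 + (8.0)
= 10.07

10.07


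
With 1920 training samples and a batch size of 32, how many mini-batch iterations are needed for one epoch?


Iterations per epoch = dataset_size / batch_size
= 1920 / 32
= 60

60


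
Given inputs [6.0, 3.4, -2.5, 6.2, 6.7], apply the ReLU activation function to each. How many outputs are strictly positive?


ReLU(x) = max(0, x) for each element:
ReLU(6.0) = 6.0
ReLU(3.4) = 3.4
ReLU(-2.5) = 0
ReLU(6.2) = 6.2
ReLU(6.7) = 6.7
Active neurons (>0): 4

4


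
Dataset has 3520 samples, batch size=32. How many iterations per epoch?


Iterations per epoch = dataset_size / batch_size
= 3520 / 32
= 110

110


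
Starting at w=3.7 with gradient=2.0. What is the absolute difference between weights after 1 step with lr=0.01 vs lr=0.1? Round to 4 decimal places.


With lr=0.01: w_new = 3.7 - 0.01 * 2.0 = 3.68
With lr=0.1: w_new = 3.7 - 0.1 * 2.0 = 3.5
Absolute difference = |3.68 - 3.5|
= 0.1800

0.1800


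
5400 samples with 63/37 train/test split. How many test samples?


Train samples = 5400 * 63% = 3402
Test samples = 5400 - 3402
= 1998

1998


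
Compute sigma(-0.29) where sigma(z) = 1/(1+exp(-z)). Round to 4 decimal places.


sigmoid(z) = 1 / (1 + exp(-z))
exp(-(-0.29)) = exp(0.29) = 1.3364
1 + 1.3364 = 2.3364
1 / 2.3364 = 0.4280

0.4280


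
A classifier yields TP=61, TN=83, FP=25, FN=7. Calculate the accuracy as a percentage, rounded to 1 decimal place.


Accuracy = (TP + TN) / (TP + TN + FP + FN) * 100
= (61 + 83) / (61 + 83 + 25 + 7)
= 144 / 176
= 0.8182
= 81.8%

81.8


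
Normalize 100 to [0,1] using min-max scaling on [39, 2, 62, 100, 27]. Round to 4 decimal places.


Min = 2, Max = 100
Range = 100 - 2 = 98
Scaled = (x - min) / (max - min)
= (100 - 2) / 98
= 98 / 98
= 1.0000

1.0000


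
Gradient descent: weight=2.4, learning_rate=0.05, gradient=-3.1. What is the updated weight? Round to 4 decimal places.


w_new = w_old - lr * gradient
= 2.4 - 0.05 * -3.1
= 2.4 - (-0.155)
= 2.5550

2.5550


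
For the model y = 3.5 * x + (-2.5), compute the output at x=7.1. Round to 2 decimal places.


y = 3.5 * 7.1 + (-2.5)
= 24.85 + (-2.5)
= 22.35

22.35


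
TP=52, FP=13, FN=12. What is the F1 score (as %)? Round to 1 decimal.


Precision = TP / (TP + FP) = 52 / 65 = 0.8
Recall = TP / (TP + FN) = 52 / 64 = 0.8125
F1 = 2 * P * R / (P + R)
= 2 * 0.8 * 0.8125 / (0.8 + 0.8125)
= 1.3 / 1.6125
= 0.8062
As percentage: 80.6%

80.6


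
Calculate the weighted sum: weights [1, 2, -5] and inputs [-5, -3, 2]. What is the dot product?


Element-wise products:
1 * -5 = -5
2 * -3 = -6
-5 * 2 = -10
Sum = -5 + -6 + -10
= -21

-21


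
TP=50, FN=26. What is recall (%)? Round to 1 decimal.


Recall = TP / (TP + FN) * 100
= 50 / (50 + 26)
= 50 / 76
= 0.6579
= 65.8%

65.8


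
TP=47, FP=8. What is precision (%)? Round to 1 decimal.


Precision = TP / (TP + FP) * 100
= 47 / (47 + 8)
= 47 / 55
= 0.8545
= 85.5%

85.5


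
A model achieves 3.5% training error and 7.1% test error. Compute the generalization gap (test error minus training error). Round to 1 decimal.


Generalization gap = test_error - train_error
= 7.1 - 3.5
= 3.6%
A moderate gap.

3.6


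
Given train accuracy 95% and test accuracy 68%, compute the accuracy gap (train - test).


Gap = train_accuracy - test_accuracy
= 95 - 68
= 27%
This large gap strongly indicates overfitting.

27


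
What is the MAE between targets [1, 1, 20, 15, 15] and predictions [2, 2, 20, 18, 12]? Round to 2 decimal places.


Absolute errors: [1, 1, 0, 3, 3]
Sum of absolute errors = 8
MAE = 8 / 5 = 1.60

1.60


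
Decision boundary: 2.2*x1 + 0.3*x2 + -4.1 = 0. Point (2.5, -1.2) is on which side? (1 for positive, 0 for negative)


Compute 2.2 * 2.5 + 0.3 * -1.2 + -4.1
= 5.5 + -0.36 + -4.1
= 1.04
Since 1.04 >= 0, the point is on the positive side.

1


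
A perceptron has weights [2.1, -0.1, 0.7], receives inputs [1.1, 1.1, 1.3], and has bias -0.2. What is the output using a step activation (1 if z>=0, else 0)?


z = w . x + b
= 2.1*1.1 + -0.1*1.1 + 0.7*1.3 + -0.2
= 2.31 + -0.11 + 0.91 + -0.2
= 3.11 + -0.2
= 2.91
Since z = 2.91 >= 0, output = 1

1


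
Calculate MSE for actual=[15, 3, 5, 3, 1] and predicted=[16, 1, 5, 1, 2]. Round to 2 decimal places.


Differences: [-1, 2, 0, 2, -1]
Squared errors: [1, 4, 0, 4, 1]
Sum of squared errors = 10
MSE = 10 / 5 = 2.00

2.00


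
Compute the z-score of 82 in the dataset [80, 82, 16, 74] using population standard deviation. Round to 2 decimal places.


Mean = (80 + 82 + 16 + 74) / 4 = 63.0
Variance = sum((x_i - mean)^2) / n = 745.0
Std = sqrt(745.0) = 27.2947
Z = (x - mean) / std
= (82 - 63.0) / 27.2947
= 19.0 / 27.2947
= 0.70

0.70


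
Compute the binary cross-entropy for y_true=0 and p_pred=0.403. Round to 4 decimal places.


For y=0: Loss = -log(1-p)
= -log(1 - 0.403)
= -log(0.597)
= -(-0.5158)
= 0.5158

0.5158


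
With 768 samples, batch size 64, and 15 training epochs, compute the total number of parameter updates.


Iterations per epoch = 768 / 64 = 12
Total updates = iterations_per_epoch * epochs
= 12 * 15
= 180

180


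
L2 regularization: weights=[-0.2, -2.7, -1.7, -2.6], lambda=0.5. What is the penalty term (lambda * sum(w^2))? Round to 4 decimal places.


Squaring each weight:
(-0.2)^2 = 0.04
(-2.7)^2 = 7.29
(-1.7)^2 = 2.89
(-2.6)^2 = 6.76
Sum of squares = 16.98
Penalty = 0.5 * 16.98 = 8.4900

8.4900


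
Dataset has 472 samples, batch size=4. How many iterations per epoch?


Iterations per epoch = dataset_size / batch_size
= 472 / 4
= 118

118


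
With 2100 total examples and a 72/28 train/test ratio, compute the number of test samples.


Train samples = 2100 * 72% = 1512
Test samples = 2100 - 1512
= 588

588


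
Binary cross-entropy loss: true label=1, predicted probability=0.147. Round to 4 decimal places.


For y=1: Loss = -log(p)
= -log(0.147)
= -(-1.9173)
= 1.9173

1.9173


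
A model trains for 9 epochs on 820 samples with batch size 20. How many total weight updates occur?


Iterations per epoch = 820 / 20 = 41
Total updates = iterations_per_epoch * epochs
= 41 * 9
= 369

369


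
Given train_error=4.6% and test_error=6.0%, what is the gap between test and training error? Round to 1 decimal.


Generalization gap = test_error - train_error
= 6.0 - 4.6
= 1.4%
A small gap suggests good generalization.

1.4


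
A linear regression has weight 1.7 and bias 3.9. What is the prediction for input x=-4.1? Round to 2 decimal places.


y = 1.7 * -4.1 + (3.9)
= -6.97 + (3.9)
= -3.07

-3.07


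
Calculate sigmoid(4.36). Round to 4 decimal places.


sigmoid(z) = 1 / (1 + exp(-z))
exp(-(4.36)) = exp(-4.36) = 0.0128
1 + 0.0128 = 1.0128
1 / 1.0128 = 0.9874

0.9874


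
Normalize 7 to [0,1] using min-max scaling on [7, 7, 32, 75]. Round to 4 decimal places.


Min = 7, Max = 75
Range = 75 - 7 = 68
Scaled = (x - min) / (max - min)
= (7 - 7) / 68
= 0 / 68
= 0.0000

0.0000


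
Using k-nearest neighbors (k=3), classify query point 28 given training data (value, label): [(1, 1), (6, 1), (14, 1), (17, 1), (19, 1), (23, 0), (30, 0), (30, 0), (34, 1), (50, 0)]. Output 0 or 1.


Distances from query 28:
Point 30 (class 0): distance = 2
Point 30 (class 0): distance = 2
Point 23 (class 0): distance = 5
K=3 nearest neighbors: classes = [0, 0, 0]
Votes for class 1: 0 / 3
Majority vote => class 0

0


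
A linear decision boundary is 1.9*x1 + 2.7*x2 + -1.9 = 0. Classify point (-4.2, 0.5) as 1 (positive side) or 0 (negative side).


Compute 1.9 * -4.2 + 2.7 * 0.5 + -1.9
= -7.98 + 1.35 + -1.9
= -8.53
Since -8.53 < 0, the point is on the negative side.

0


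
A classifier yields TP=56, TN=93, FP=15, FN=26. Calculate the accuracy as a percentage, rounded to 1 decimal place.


Accuracy = (TP + TN) / (TP + TN + FP + FN) * 100
= (56 + 93) / (56 + 93 + 15 + 26)
= 149 / 190
= 0.7842
= 78.4%

78.4


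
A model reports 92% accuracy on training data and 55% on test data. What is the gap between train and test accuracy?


Gap = train_accuracy - test_accuracy
= 92 - 55
= 37%
This large gap strongly indicates overfitting.

37


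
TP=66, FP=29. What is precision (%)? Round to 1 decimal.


Precision = TP / (TP + FP) * 100
= 66 / (66 + 29)
= 66 / 95
= 0.6947
= 69.5%

69.5


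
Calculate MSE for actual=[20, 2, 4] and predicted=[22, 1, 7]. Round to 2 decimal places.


Differences: [-2, 1, -3]
Squared errors: [4, 1, 9]
Sum of squared errors = 14
MSE = 14 / 3 = 4.67

4.67


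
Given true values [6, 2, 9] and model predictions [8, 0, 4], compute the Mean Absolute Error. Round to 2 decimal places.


Absolute errors: [2, 2, 5]
Sum of absolute errors = 9
MAE = 9 / 3 = 3.00

3.00


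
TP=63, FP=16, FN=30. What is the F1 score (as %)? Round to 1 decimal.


Precision = TP / (TP + FP) = 63 / 79 = 0.7975
Recall = TP / (TP + FN) = 63 / 93 = 0.6774
F1 = 2 * P * R / (P + R)
= 2 * 0.7975 * 0.6774 / (0.7975 + 0.6774)
= 1.0804 / 1.4749
= 0.7326
As percentage: 73.3%

73.3


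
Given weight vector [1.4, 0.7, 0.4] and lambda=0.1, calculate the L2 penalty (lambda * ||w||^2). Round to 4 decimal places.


Squaring each weight:
1.4^2 = 1.96
0.7^2 = 0.49
0.4^2 = 0.16
Sum of squares = 2.61
Penalty = 0.1 * 2.61 = 0.2610

0.2610


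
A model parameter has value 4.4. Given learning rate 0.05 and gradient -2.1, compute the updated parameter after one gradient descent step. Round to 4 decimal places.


w_new = w_old - lr * gradient
= 4.4 - 0.05 * -2.1
= 4.4 - (-0.105)
= 4.5050

4.5050


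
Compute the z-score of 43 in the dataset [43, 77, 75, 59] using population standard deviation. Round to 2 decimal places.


Mean = (43 + 77 + 75 + 59) / 4 = 63.5
Variance = sum((x_i - mean)^2) / n = 188.75
Std = sqrt(188.75) = 13.7386
Z = (x - mean) / std
= (43 - 63.5) / 13.7386
= -20.5 / 13.7386
= -1.49

-1.49


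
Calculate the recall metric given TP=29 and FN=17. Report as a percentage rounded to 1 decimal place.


Recall = TP / (TP + FN) * 100
= 29 / (29 + 17)
= 29 / 46
= 0.6304
= 63.0%

63.0


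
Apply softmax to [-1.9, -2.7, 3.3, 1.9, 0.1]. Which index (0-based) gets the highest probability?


Softmax is a monotonic transformation, so it preserves the argmax.
We need to find the index of the maximum logit.
Index 0: -1.9
Index 1: -2.7
Index 2: 3.3
Index 3: 1.9
Index 4: 0.1
Maximum logit = 3.3 at index 2

2


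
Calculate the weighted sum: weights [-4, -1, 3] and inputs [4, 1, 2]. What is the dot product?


Element-wise products:
-4 * 4 = -16
-1 * 1 = -1
3 * 2 = 6
Sum = -16 + -1 + 6
= -11

-11


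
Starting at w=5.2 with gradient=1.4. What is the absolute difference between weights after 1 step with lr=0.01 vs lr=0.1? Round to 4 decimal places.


With lr=0.01: w_new = 5.2 - 0.01 * 1.4 = 5.186
With lr=0.1: w_new = 5.2 - 0.1 * 1.4 = 5.06
Absolute difference = |5.186 - 5.06|
= 0.1260

0.1260


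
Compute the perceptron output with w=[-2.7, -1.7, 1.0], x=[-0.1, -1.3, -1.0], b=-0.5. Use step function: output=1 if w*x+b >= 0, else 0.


z = w . x + b
= -2.7*-0.1 + -1.7*-1.3 + 1.0*-1.0 + -0.5
= 0.27 + 2.21 + -1.0 + -0.5
= 1.48 + -0.5
= 0.98
Since z = 0.98 >= 0, output = 1

1


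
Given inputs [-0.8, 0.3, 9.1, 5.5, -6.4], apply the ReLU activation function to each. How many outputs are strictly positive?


ReLU(x) = max(0, x) for each element:
ReLU(-0.8) = 0
ReLU(0.3) = 0.3
ReLU(9.1) = 9.1
ReLU(5.5) = 5.5
ReLU(-6.4) = 0
Active neurons (>0): 3

3


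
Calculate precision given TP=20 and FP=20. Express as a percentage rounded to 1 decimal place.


Precision = TP / (TP + FP) * 100
= 20 / (20 + 20)
= 20 / 40
= 0.5
= 50.0%

50.0


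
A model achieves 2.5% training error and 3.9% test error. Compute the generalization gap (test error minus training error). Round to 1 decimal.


Generalization gap = test_error - train_error
= 3.9 - 2.5
= 1.4%
A small gap suggests good generalization.

1.4


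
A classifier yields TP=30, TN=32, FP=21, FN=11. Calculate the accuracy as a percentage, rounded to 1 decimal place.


Accuracy = (TP + TN) / (TP + TN + FP + FN) * 100
= (30 + 32) / (30 + 32 + 21 + 11)
= 62 / 94
= 0.6596
= 66.0%

66.0


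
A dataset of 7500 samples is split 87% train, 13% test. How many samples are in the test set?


Train samples = 7500 * 87% = 6525
Test samples = 7500 - 6525
= 975

975


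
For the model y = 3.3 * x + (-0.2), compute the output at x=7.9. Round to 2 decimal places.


y = 3.3 * 7.9 + (-0.2)
= 26.07 + (-0.2)
= 25.87

25.87


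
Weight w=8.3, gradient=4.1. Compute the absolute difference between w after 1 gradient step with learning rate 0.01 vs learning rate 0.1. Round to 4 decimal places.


With lr=0.01: w_new = 8.3 - 0.01 * 4.1 = 8.259
With lr=0.1: w_new = 8.3 - 0.1 * 4.1 = 7.89
Absolute difference = |8.259 - 7.89|
= 0.3690

0.3690


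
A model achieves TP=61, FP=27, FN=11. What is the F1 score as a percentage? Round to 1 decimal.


Precision = TP / (TP + FP) = 61 / 88 = 0.6932
Recall = TP / (TP + FN) = 61 / 72 = 0.8472
F1 = 2 * P * R / (P + R)
= 2 * 0.6932 * 0.8472 / (0.6932 + 0.8472)
= 1.1746 / 1.5404
= 0.7625
As percentage: 76.3%

76.3


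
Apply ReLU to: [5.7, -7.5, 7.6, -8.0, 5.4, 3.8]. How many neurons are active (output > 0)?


ReLU(x) = max(0, x) for each element:
ReLU(5.7) = 5.7
ReLU(-7.5) = 0
ReLU(7.6) = 7.6
ReLU(-8.0) = 0
ReLU(5.4) = 5.4
ReLU(3.8) = 3.8
Active neurons (>0): 4

4


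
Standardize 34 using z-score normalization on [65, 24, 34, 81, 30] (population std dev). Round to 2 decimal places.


Mean = (65 + 24 + 34 + 81 + 30) / 5 = 46.8
Variance = sum((x_i - mean)^2) / n = 493.36
Std = sqrt(493.36) = 22.2117
Z = (x - mean) / std
= (34 - 46.8) / 22.2117
= -12.8 / 22.2117
= -0.58

-0.58


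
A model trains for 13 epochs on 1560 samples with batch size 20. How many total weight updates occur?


Iterations per epoch = 1560 / 20 = 78
Total updates = iterations_per_epoch * epochs
= 78 * 13
= 1014

1014


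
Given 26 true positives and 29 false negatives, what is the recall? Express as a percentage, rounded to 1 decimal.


Recall = TP / (TP + FN) * 100
= 26 / (26 + 29)
= 26 / 55
= 0.4727
= 47.3%

47.3


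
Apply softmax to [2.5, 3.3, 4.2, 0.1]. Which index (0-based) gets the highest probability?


Softmax is a monotonic transformation, so it preserves the argmax.
We need to find the index of the maximum logit.
Index 0: 2.5
Index 1: 3.3
Index 2: 4.2
Index 3: 0.1
Maximum logit = 4.2 at index 2

2


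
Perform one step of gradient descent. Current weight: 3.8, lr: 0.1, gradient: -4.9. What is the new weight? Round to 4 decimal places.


w_new = w_old - lr * gradient
= 3.8 - 0.1 * -4.9
= 3.8 - (-0.49)
= 4.2900

4.2900


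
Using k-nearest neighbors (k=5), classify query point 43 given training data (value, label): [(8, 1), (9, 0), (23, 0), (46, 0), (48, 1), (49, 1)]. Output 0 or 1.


Distances from query 43:
Point 46 (class 0): distance = 3
Point 48 (class 1): distance = 5
Point 49 (class 1): distance = 6
Point 23 (class 0): distance = 20
Point 9 (class 0): distance = 34
K=5 nearest neighbors: classes = [0, 1, 1, 0, 0]
Votes for class 1: 2 / 5
Majority vote => class 0

0


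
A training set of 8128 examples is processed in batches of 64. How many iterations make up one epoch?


Iterations per epoch = dataset_size / batch_size
= 8128 / 64
= 127

127


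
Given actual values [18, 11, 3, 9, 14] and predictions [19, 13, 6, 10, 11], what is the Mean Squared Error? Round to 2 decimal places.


Differences: [-1, -2, -3, -1, 3]
Squared errors: [1, 4, 9, 1, 9]
Sum of squared errors = 24
MSE = 24 / 5 = 4.80

4.80


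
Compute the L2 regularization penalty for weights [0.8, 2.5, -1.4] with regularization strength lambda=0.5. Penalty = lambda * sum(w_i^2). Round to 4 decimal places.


Squaring each weight:
0.8^2 = 0.64
2.5^2 = 6.25
(-1.4)^2 = 1.96
Sum of squares = 8.85
Penalty = 0.5 * 8.85 = 4.4250

4.4250


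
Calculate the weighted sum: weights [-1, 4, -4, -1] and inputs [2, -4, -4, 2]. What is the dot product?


Element-wise products:
-1 * 2 = -2
4 * -4 = -16
-4 * -4 = 16
-1 * 2 = -2
Sum = -2 + -16 + 16 + -2
= -4

-4


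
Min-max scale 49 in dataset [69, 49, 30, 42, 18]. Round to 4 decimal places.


Min = 18, Max = 69
Range = 69 - 18 = 51
Scaled = (x - min) / (max - min)
= (49 - 18) / 51
= 31 / 51
= 0.6078

0.6078


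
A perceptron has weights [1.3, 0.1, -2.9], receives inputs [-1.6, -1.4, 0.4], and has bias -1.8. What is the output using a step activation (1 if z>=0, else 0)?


z = w . x + b
= 1.3*-1.6 + 0.1*-1.4 + -2.9*0.4 + -1.8
= -2.08 + -0.14 + -1.16 + -1.8
= -3.38 + -1.8
= -5.18
Since z = -5.18 < 0, output = 0

0


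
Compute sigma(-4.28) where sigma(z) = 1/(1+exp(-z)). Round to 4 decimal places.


sigmoid(z) = 1 / (1 + exp(-z))
exp(-(-4.28)) = exp(4.28) = 72.2404
1 + 72.2404 = 73.2404
1 / 73.2404 = 0.0137

0.0137


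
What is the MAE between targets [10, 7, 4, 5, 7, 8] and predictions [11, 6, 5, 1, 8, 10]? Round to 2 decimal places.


Absolute errors: [1, 1, 1, 4, 1, 2]
Sum of absolute errors = 10
MAE = 10 / 6 = 1.67

1.67


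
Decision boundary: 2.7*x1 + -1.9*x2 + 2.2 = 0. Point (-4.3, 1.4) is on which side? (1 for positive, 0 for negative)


Compute 2.7 * -4.3 + -1.9 * 1.4 + 2.2
= -11.61 + -2.66 + 2.2
= -12.07
Since -12.07 < 0, the point is on the negative side.

0


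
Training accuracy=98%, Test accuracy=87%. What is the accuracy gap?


Gap = train_accuracy - test_accuracy
= 98 - 87
= 11%
This gap suggests the model is overfitting.

11


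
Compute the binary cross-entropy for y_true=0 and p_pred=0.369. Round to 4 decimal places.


For y=0: Loss = -log(1-p)
= -log(1 - 0.369)
= -log(0.631)
= -(-0.4604)
= 0.4604

0.4604


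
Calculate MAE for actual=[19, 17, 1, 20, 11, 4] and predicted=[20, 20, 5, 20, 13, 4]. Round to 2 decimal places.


Absolute errors: [1, 3, 4, 0, 2, 0]
Sum of absolute errors = 10
MAE = 10 / 6 = 1.67

1.67


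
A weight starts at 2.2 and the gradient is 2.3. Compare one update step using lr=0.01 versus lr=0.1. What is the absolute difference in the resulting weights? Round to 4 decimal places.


With lr=0.01: w_new = 2.2 - 0.01 * 2.3 = 2.177
With lr=0.1: w_new = 2.2 - 0.1 * 2.3 = 1.97
Absolute difference = |2.177 - 1.97|
= 0.2070

0.2070


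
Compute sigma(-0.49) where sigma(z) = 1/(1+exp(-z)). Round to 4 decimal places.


sigmoid(z) = 1 / (1 + exp(-z))
exp(-(-0.49)) = exp(0.49) = 1.6323
1 + 1.6323 = 2.6323
1 / 2.6323 = 0.3799

0.3799


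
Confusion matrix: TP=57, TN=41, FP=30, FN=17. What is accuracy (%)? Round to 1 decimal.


Accuracy = (TP + TN) / (TP + TN + FP + FN) * 100
= (57 + 41) / (57 + 41 + 30 + 17)
= 98 / 145
= 0.6759
= 67.6%

67.6


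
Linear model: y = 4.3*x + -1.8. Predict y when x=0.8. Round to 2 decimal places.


y = 4.3 * 0.8 + (-1.8)
= 3.44 + (-1.8)
= 1.64

1.64


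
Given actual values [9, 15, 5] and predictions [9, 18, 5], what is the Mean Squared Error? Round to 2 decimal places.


Differences: [0, -3, 0]
Squared errors: [0, 9, 0]
Sum of squared errors = 9
MSE = 9 / 3 = 3.00

3.00


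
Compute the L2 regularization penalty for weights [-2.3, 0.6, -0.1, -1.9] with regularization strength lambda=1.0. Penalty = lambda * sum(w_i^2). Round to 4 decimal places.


Squaring each weight:
(-2.3)^2 = 5.29
0.6^2 = 0.36
(-0.1)^2 = 0.01
(-1.9)^2 = 3.61
Sum of squares = 9.27
Penalty = 1.0 * 9.27 = 9.2700

9.2700


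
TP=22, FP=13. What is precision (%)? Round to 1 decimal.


Precision = TP / (TP + FP) * 100
= 22 / (22 + 13)
= 22 / 35
= 0.6286
= 62.9%

62.9


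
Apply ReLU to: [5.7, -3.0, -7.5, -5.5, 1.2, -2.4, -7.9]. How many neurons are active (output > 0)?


ReLU(x) = max(0, x) for each element:
ReLU(5.7) = 5.7
ReLU(-3.0) = 0
ReLU(-7.5) = 0
ReLU(-5.5) = 0
ReLU(1.2) = 1.2
ReLU(-2.4) = 0
ReLU(-7.9) = 0
Active neurons (>0): 2

2


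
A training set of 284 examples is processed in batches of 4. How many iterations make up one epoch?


Iterations per epoch = dataset_size / batch_size
= 284 / 4
= 71

71


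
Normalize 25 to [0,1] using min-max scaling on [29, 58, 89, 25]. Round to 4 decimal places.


Min = 25, Max = 89
Range = 89 - 25 = 64
Scaled = (x - min) / (max - min)
= (25 - 25) / 64
= 0 / 64
= 0.0000

0.0000


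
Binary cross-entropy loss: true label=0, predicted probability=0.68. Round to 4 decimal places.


For y=0: Loss = -log(1-p)
= -log(1 - 0.68)
= -log(0.32)
= -(-1.1394)
= 1.1394

1.1394


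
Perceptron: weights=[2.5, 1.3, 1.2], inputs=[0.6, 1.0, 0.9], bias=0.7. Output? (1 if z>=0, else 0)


z = w . x + b
= 2.5*0.6 + 1.3*1.0 + 1.2*0.9 + 0.7
= 1.5 + 1.3 + 1.08 + 0.7
= 3.88 + 0.7
= 4.58
Since z = 4.58 >= 0, output = 1

1


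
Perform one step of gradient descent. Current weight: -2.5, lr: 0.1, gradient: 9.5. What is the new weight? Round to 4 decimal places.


w_new = w_old - lr * gradient
= -2.5 - 0.1 * 9.5
= -2.5 - (0.95)
= -3.4500

-3.4500


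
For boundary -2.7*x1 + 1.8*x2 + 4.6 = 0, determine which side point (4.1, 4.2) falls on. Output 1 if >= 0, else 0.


Compute -2.7 * 4.1 + 1.8 * 4.2 + 4.6
= -11.07 + 7.56 + 4.6
= 1.09
Since 1.09 >= 0, the point is on the positive side.

1


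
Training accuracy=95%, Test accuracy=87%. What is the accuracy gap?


Gap = train_accuracy - test_accuracy
= 95 - 87
= 8%
This moderate gap may indicate mild overfitting.

8


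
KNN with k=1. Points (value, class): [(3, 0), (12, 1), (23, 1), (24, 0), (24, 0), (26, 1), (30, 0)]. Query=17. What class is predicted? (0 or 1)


Distances from query 17:
Point 12 (class 1): distance = 5
K=1 nearest neighbors: classes = [1]
Votes for class 1: 1 / 1
Majority vote => class 1

1


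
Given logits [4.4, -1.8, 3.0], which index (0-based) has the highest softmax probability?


Softmax is a monotonic transformation, so it preserves the argmax.
We need to find the index of the maximum logit.
Index 0: 4.4
Index 1: -1.8
Index 2: 3.0
Maximum logit = 4.4 at index 0

0


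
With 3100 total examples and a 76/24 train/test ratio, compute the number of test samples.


Train samples = 3100 * 76% = 2356
Test samples = 3100 - 2356
= 744

744


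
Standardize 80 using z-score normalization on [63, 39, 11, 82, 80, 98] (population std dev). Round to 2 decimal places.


Mean = (63 + 39 + 11 + 82 + 80 + 98) / 6 = 62.1667
Variance = sum((x_i - mean)^2) / n = 858.4722
Std = sqrt(858.4722) = 29.2997
Z = (x - mean) / std
= (80 - 62.1667) / 29.2997
= 17.8333 / 29.2997
= 0.61

0.61


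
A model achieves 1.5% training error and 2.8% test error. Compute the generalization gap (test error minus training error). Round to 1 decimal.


Generalization gap = test_error - train_error
= 2.8 - 1.5
= 1.3%
A small gap suggests good generalization.

1.3


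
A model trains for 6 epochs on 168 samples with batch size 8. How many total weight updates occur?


Iterations per epoch = 168 / 8 = 21
Total updates = iterations_per_epoch * epochs
= 21 * 6
= 126

126


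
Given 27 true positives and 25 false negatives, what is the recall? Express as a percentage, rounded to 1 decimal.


Recall = TP / (TP + FN) * 100
= 27 / (27 + 25)
= 27 / 52
= 0.5192
= 51.9%

51.9


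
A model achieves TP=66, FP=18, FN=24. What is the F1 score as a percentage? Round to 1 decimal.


Precision = TP / (TP + FP) = 66 / 84 = 0.7857
Recall = TP / (TP + FN) = 66 / 90 = 0.7333
F1 = 2 * P * R / (P + R)
= 2 * 0.7857 * 0.7333 / (0.7857 + 0.7333)
= 1.1524 / 1.519
= 0.7586
As percentage: 75.9%

75.9


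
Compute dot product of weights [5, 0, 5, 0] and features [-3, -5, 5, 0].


Element-wise products:
5 * -3 = -15
0 * -5 = 0
5 * 5 = 25
0 * 0 = 0
Sum = -15 + 0 + 25 + 0
= 10

10


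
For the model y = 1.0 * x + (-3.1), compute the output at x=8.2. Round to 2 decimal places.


y = 1.0 * 8.2 + (-3.1)
= 8.2 + (-3.1)
= 5.10

5.10


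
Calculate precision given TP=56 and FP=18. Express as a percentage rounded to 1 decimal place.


Precision = TP / (TP + FP) * 100
= 56 / (56 + 18)
= 56 / 74
= 0.7568
= 75.7%

75.7


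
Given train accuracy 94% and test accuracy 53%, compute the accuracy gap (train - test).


Gap = train_accuracy - test_accuracy
= 94 - 53
= 41%
This large gap strongly indicates overfitting.

41


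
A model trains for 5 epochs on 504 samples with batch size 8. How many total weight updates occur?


Iterations per epoch = 504 / 8 = 63
Total updates = iterations_per_epoch * epochs
= 63 * 5
= 315

315


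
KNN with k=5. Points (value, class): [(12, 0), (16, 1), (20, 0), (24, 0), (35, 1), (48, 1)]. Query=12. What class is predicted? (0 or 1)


Distances from query 12:
Point 12 (class 0): distance = 0
Point 16 (class 1): distance = 4
Point 20 (class 0): distance = 8
Point 24 (class 0): distance = 12
Point 35 (class 1): distance = 23
K=5 nearest neighbors: classes = [0, 1, 0, 0, 1]
Votes for class 1: 2 / 5
Majority vote => class 0

0


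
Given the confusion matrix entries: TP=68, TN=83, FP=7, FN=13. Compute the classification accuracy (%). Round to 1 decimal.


Accuracy = (TP + TN) / (TP + TN + FP + FN) * 100
= (68 + 83) / (68 + 83 + 7 + 13)
= 151 / 171
= 0.883
= 88.3%

88.3


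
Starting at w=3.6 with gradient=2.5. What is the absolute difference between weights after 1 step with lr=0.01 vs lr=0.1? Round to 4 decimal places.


With lr=0.01: w_new = 3.6 - 0.01 * 2.5 = 3.575
With lr=0.1: w_new = 3.6 - 0.1 * 2.5 = 3.35
Absolute difference = |3.575 - 3.35|
= 0.2250

0.2250


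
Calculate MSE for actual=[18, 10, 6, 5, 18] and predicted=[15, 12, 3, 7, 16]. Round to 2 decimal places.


Differences: [3, -2, 3, -2, 2]
Squared errors: [9, 4, 9, 4, 4]
Sum of squared errors = 30
MSE = 30 / 5 = 6.00

6.00


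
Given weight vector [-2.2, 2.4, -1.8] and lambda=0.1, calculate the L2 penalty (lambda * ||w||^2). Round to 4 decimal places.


Squaring each weight:
(-2.2)^2 = 4.84
2.4^2 = 5.76
(-1.8)^2 = 3.24
Sum of squares = 13.84
Penalty = 0.1 * 13.84 = 1.3840

1.3840


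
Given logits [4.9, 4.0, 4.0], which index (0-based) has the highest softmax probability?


Softmax is a monotonic transformation, so it preserves the argmax.
We need to find the index of the maximum logit.
Index 0: 4.9
Index 1: 4.0
Index 2: 4.0
Maximum logit = 4.9 at index 0

0


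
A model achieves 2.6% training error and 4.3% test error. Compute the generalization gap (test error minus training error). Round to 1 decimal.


Generalization gap = test_error - train_error
= 4.3 - 2.6
= 1.7%
A small gap suggests good generalization.

1.7


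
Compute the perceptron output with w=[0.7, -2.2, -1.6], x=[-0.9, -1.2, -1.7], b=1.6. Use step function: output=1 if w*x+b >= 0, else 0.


z = w . x + b
= 0.7*-0.9 + -2.2*-1.2 + -1.6*-1.7 + 1.6
= -0.63 + 2.64 + 2.72 + 1.6
= 4.73 + 1.6
= 6.33
Since z = 6.33 >= 0, output = 1

1


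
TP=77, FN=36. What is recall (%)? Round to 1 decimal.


Recall = TP / (TP + FN) * 100
= 77 / (77 + 36)
= 77 / 113
= 0.6814
= 68.1%

68.1


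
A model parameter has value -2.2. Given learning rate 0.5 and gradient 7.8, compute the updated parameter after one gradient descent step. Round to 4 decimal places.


w_new = w_old - lr * gradient
= -2.2 - 0.5 * 7.8
= -2.2 - (3.9)
= -6.1000

-6.1000


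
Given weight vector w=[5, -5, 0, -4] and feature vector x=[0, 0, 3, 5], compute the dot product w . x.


Element-wise products:
5 * 0 = 0
-5 * 0 = 0
0 * 3 = 0
-4 * 5 = -20
Sum = 0 + 0 + 0 + -20
= -20

-20


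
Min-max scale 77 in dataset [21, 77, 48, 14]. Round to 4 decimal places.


Min = 14, Max = 77
Range = 77 - 14 = 63
Scaled = (x - min) / (max - min)
= (77 - 14) / 63
= 63 / 63
= 1.0000

1.0000


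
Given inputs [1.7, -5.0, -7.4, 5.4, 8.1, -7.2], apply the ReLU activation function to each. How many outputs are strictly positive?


ReLU(x) = max(0, x) for each element:
ReLU(1.7) = 1.7
ReLU(-5.0) = 0
ReLU(-7.4) = 0
ReLU(5.4) = 5.4
ReLU(8.1) = 8.1
ReLU(-7.2) = 0
Active neurons (>0): 3

3


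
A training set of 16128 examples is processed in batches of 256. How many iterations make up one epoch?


Iterations per epoch = dataset_size / batch_size
= 16128 / 256
= 63

63


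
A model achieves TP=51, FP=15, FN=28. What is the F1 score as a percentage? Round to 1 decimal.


Precision = TP / (TP + FP) = 51 / 66 = 0.7727
Recall = TP / (TP + FN) = 51 / 79 = 0.6456
F1 = 2 * P * R / (P + R)
= 2 * 0.7727 * 0.6456 / (0.7727 + 0.6456)
= 0.9977 / 1.4183
= 0.7034
As percentage: 70.3%

70.3
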